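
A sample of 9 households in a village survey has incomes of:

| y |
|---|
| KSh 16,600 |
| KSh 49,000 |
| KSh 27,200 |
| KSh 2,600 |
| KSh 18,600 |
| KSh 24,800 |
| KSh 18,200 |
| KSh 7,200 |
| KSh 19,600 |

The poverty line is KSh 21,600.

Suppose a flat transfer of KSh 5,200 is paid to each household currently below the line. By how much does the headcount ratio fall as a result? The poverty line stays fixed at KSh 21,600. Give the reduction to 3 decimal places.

0.444

Before: below the line — KSh 2,600, KSh 7,200, KSh 16,600, KSh 18,200, KSh 18,600, KSh 19,600; headcount ratio = 0.66667.
After the KSh 5,200 transfer: below the line — KSh 7,800, KSh 12,400; headcount ratio = 0.22222.
Reduction = 0.66667 − 0.22222 = 0.444.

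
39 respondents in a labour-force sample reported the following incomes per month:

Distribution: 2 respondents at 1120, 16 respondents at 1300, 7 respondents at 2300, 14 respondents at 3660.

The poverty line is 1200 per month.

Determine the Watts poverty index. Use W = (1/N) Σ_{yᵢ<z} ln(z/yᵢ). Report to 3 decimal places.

0.004

Incomes under z: 2×1120 (q = 2 of N = 39).
Log gaps: ln(1200/1120) = 0.0690 (×2).
W = 0.137986 / 39 = 0.004.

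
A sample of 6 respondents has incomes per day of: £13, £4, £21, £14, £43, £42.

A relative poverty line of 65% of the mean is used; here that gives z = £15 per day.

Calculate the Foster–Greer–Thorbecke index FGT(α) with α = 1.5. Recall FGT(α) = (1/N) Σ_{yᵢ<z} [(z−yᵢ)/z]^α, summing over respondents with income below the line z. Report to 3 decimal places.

Below the line: £4, £13, £14 (q = 3 of N = 6).
Gap ratios (z−y)/z: (15−4)/15 = 0.7333; (15−13)/15 = 0.1333; (15−14)/15 = 0.0667.
Raised to α = 1.5: 0.62799; 0.04869; 0.01721.
Sum = 0.693889; FGT(1.5) = 0.693889 / 6 = 0.116.

0.116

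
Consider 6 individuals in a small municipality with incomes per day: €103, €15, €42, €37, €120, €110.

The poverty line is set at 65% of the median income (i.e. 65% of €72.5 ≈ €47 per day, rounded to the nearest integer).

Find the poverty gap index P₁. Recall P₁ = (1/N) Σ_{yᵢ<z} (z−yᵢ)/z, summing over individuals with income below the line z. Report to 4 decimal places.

Incomes under z: €15, €37, €42 (q = 3 of N = 6).
Gap ratios (z−y)/z: (47−15)/47 = 0.6809; (47−37)/47 = 0.2128; (47−42)/47 = 0.1064.
Sum of shortfalls = 1.000000; P₁ averages over all N: 1.000000 / 6 = 0.1667.

0.1667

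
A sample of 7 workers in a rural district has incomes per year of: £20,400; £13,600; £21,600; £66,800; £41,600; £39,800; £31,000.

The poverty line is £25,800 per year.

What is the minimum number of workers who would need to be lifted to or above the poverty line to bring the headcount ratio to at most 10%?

Currently q = 3 of N = 7 are below the line (H = 0.429).
A headcount ratio of at most 10% allows at most ⌊0.10 × 7⌋ = 0 poor workers.
So at least 3 − 0 = 3 must be lifted.

3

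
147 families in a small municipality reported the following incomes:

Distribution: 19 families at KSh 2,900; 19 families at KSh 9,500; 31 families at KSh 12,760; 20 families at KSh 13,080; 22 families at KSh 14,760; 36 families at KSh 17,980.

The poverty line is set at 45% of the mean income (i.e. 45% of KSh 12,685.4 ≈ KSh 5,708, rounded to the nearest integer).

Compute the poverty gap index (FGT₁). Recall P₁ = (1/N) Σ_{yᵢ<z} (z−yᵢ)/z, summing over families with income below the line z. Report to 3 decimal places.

Incomes under z: 19×KSh 2,900 (q = 19 of N = 147).
Relative gaps: (5708−2900)/5708 = 0.4919 (×19).
Sum of shortfalls = 9.346882; P₁ averages over all N: 9.346882 / 147 = 0.064.

0.064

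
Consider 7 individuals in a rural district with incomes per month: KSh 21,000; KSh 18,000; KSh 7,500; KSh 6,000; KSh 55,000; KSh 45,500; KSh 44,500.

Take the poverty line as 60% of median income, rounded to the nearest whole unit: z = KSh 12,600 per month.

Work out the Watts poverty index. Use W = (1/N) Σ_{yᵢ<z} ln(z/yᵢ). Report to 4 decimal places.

0.1801

Below z: KSh 6,000, KSh 7,500 (q = 2 of N = 7).
Log shortfalls: ln(12600/6000) = 0.7419; ln(12600/7500) = 0.5188.
W = 1.260731 / 7 = 0.1801.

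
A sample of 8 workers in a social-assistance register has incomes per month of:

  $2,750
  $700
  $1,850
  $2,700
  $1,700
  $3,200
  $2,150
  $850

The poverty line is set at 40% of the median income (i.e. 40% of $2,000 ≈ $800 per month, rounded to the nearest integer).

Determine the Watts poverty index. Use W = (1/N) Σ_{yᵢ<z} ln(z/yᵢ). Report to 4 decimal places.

Below z: $700 (q = 1 of N = 8).
Log gaps: ln(800/700) = 0.1335.
W = 0.133531 / 8 = 0.0167.

0.0167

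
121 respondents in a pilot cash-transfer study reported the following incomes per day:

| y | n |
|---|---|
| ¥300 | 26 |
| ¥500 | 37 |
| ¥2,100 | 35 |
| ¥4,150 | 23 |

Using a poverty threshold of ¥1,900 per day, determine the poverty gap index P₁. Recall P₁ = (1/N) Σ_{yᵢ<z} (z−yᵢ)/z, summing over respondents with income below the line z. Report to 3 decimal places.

0.406

Below z: 26×¥300, 37×¥500 (q = 63 of N = 121).
Relative gaps: (1900−300)/1900 = 0.8421 (×26); (1900−500)/1900 = 0.7368 (×37).
Sum of shortfalls = 49.157895; P₁ averages over all N: 49.157895 / 121 = 0.406.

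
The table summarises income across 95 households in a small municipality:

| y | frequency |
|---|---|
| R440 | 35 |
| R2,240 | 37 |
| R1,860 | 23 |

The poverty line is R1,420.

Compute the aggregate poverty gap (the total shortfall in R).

R34,300

Poor units: 35×R440 (q = 35 of N = 95).
Individual gaps: 35×(1420−440) = 34300.
Aggregate gap = R34,300.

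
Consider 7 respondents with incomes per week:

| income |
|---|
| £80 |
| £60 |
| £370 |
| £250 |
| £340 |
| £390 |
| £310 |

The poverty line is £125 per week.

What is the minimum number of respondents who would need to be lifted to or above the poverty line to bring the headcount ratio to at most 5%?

2

Currently q = 2 of N = 7 are below the line (H = 0.286).
A headcount ratio of at most 5% allows at most ⌊0.05 × 7⌋ = 0 poor respondents.
So at least 2 − 0 = 2 must be lifted.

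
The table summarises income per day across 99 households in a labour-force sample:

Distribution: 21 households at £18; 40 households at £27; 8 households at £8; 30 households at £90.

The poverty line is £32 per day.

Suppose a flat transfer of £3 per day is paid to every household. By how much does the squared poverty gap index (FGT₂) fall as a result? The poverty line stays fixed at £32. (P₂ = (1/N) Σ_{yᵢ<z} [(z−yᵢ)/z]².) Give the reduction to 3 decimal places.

Before: below the line — 8×£8, 21×£18, 40×£27; squared poverty gap index (FGT₂) = 0.09592.
After the £3 transfer: below the line — 8×£11, 21×£21, 40×£30; squared poverty gap index (FGT₂) = 0.06144.
Reduction = 0.09592 − 0.06144 = 0.034.

0.034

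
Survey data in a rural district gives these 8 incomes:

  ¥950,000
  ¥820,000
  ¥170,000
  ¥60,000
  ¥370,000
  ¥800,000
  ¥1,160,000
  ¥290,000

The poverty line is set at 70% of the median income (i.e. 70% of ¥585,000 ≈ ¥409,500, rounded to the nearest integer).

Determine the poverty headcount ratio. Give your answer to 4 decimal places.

0.5000

4 of the 8 households have income below ¥409,500.
H = 4/8 = 0.5000.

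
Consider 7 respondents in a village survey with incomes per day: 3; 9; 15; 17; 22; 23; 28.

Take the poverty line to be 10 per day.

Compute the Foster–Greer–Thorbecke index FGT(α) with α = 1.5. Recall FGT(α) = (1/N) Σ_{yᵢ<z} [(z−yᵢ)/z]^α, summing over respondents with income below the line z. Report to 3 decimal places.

0.088

Below z: 3, 9 (q = 2 of N = 7).
Shortfall ratios: (10−3)/10 = 0.7000; (10−9)/10 = 0.1000.
Raised to α = 1.5: 0.58566; 0.03162.
Sum = 0.617285; FGT(1.5) = 0.617285 / 7 = 0.088.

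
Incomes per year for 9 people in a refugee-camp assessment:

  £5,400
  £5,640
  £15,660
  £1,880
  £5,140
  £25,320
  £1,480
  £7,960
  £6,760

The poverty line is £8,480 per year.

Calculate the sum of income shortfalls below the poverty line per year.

Incomes under z: £1,480, £1,880, £5,140, £5,400, £5,640, £6,760, £7,960 (q = 7 of N = 9).
Individual gaps: 8480−1480 = 7000; 8480−1880 = 6600; 8480−5140 = 3340; 8480−5400 = 3080; 8480−5640 = 2840; 8480−6760 = 1720; 8480−7960 = 520.
Aggregate gap = £25,100.

£25,100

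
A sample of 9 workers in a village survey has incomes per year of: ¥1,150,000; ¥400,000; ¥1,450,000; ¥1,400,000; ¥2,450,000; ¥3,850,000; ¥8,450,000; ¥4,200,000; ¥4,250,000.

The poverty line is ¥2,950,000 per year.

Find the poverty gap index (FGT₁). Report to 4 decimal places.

Below the line: ¥400,000, ¥1,150,000, ¥1,400,000, ¥1,450,000, ¥2,450,000 (q = 5 of N = 9).
Shortfall ratios: (2950000−400000)/2950000 = 0.8644; (2950000−1150000)/2950000 = 0.6102; (2950000−1400000)/2950000 = 0.5254; (2950000−1450000)/2950000 = 0.5085; (2950000−2450000)/2950000 = 0.1695.
Sum of shortfalls = 2.677966; P₁ averages over all N: 2.677966 / 9 = 0.2976.

0.2976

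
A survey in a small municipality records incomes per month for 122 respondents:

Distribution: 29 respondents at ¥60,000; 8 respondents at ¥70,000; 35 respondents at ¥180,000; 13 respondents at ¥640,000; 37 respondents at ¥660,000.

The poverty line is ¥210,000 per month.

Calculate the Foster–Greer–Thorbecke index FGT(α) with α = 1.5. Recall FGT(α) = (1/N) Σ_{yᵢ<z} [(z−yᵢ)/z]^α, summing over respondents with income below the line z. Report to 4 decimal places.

0.1947

Below z: 29×¥60,000, 8×¥70,000, 35×¥180,000 (q = 72 of N = 122).
Gap ratios (z−y)/z: (210000−60000)/210000 = 0.7143 (×29); (210000−70000)/210000 = 0.6667 (×8); (210000−180000)/210000 = 0.1429 (×35).
Raised to α = 1.5: 0.60368 (×29); 0.54433 (×8); 0.05399 (×35).
Sum = 23.751238; FGT(1.5) = 23.751238 / 122 = 0.1947.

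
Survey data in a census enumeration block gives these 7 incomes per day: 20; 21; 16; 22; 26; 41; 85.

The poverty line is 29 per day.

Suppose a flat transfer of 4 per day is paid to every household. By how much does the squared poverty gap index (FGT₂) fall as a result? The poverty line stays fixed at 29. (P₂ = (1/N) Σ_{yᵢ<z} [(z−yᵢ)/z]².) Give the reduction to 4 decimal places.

Before: below the line — 16, 20, 21, 22, 26; squared poverty gap index (FGT₂) = 0.063190.
After the 4 transfer: below the line — 20, 24, 25, 26; squared poverty gap index (FGT₂) = 0.022252.
Reduction = 0.063190 − 0.022252 = 0.0409.

0.0409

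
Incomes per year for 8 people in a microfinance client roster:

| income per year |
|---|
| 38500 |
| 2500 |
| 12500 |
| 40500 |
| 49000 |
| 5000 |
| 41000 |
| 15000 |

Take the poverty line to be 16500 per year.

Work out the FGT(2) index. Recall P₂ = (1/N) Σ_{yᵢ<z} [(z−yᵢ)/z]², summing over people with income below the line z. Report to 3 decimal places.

0.159

Below the line: 2500, 5000, 12500, 15000 (q = 4 of N = 8).
Relative gaps: (16500−2500)/16500 = 0.8485; (16500−5000)/16500 = 0.6970; (16500−12500)/16500 = 0.2424; (16500−15000)/16500 = 0.0909.
Squared: 0.7199; 0.4858; 0.0588; 0.0083.
Sum = 1.272727; P₂ = 1.272727 / 8 = 0.159.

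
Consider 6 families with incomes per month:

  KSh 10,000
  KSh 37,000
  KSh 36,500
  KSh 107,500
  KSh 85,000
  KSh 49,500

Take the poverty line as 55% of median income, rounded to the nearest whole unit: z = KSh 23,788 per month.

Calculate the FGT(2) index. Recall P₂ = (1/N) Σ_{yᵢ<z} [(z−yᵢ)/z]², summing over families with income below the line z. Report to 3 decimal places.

0.056

Poor units: KSh 10,000 (q = 1 of N = 6).
Shortfall ratios: (23788−10000)/23788 = 0.5796.
Squared: 0.3360.
Sum = 0.335959; P₂ = 0.335959 / 6 = 0.056.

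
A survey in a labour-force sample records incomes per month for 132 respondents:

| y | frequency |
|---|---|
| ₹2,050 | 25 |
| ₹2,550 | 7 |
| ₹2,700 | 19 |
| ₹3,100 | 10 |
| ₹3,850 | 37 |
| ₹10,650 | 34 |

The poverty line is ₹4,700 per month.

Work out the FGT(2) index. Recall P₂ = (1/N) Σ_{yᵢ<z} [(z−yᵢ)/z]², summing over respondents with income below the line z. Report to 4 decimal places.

0.1153

Below the line: 25×₹2,050, 7×₹2,550, 19×₹2,700, 10×₹3,100, 37×₹3,850 (q = 98 of N = 132).
Normalized shortfalls: (4700−2050)/4700 = 0.5638 (×25); (4700−2550)/4700 = 0.4574 (×7); (4700−2700)/4700 = 0.4255 (×19); (4700−3100)/4700 = 0.3404 (×10); (4700−3850)/4700 = 0.1809 (×37).
Squared: 0.3179 (×25); 0.2093 (×7); 0.1811 (×19); 0.1159 (×10); 0.0327 (×37).
Sum = 15.221933; P₂ = 15.221933 / 132 = 0.1153.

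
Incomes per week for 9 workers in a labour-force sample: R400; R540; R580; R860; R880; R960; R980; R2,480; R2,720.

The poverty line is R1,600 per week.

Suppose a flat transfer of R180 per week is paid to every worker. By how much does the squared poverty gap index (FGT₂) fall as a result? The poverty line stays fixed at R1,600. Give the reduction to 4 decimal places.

0.0839

Before: below the line — R400, R540, R580, R860, R880, R960, R980; squared poverty gap index (FGT₂) = 0.237153.
After the R180 transfer: below the line — R580, R720, R760, R1,040, R1,060, R1,140, R1,160; squared poverty gap index (FGT₂) = 0.153247.
Reduction = 0.237153 − 0.153247 = 0.0839.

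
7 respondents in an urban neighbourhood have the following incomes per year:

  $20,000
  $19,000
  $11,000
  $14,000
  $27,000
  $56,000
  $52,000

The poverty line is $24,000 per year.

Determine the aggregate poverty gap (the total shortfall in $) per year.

Incomes under z: $11,000, $14,000, $19,000, $20,000 (q = 4 of N = 7).
Individual gaps: 24000−11000 = 13000; 24000−14000 = 10000; 24000−19000 = 5000; 24000−20000 = 4000.
Aggregate gap = $32,000.

$32,000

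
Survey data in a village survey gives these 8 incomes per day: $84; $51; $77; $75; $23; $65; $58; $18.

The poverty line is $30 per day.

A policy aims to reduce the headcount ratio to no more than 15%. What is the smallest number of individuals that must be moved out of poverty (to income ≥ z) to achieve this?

1

2 of the 8 individuals are poor, so H = 2/8 = 0.250.
A headcount ratio of at most 15% allows at most ⌊0.15 × 8⌋ = 1 poor individuals.
So at least 2 − 1 = 1 must be lifted.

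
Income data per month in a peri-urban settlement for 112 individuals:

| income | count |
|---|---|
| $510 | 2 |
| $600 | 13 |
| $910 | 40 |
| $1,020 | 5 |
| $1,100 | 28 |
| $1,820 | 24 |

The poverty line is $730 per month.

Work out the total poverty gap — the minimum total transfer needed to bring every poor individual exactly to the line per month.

Below z: 2×$510, 13×$600 (q = 15 of N = 112).
Individual gaps: 2×(730−510) = 440; 13×(730−600) = 1690.
Aggregate gap = $2,130.

$2,130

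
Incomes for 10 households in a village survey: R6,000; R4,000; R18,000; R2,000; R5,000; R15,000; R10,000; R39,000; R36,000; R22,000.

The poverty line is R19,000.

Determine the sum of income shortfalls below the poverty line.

Below z: R2,000, R4,000, R5,000, R6,000, R10,000, R15,000, R18,000 (q = 7 of N = 10).
Individual gaps: 19000−2000 = 17000; 19000−4000 = 15000; 19000−5000 = 14000; 19000−6000 = 13000; 19000−10000 = 9000; 19000−15000 = 4000; 19000−18000 = 1000.
Aggregate gap = R73,000.

R73,000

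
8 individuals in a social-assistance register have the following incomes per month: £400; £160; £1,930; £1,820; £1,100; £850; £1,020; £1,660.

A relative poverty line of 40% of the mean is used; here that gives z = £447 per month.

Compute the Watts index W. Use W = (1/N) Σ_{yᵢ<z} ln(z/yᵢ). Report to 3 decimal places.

Poor units: £160, £400 (q = 2 of N = 8).
Log shortfalls: ln(447/160) = 1.0274; ln(447/400) = 0.1111.
W = 1.138479 / 8 = 0.142.

0.142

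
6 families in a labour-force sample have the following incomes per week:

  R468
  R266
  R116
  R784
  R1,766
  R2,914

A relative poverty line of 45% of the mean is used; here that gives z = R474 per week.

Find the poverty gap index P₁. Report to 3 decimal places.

Below z: R116, R266, R468 (q = 3 of N = 6).
Relative gaps: (474−116)/474 = 0.7553; (474−266)/474 = 0.4388; (474−468)/474 = 0.0127.
Sum of shortfalls = 1.206751; P₁ averages over all N: 1.206751 / 6 = 0.201.

0.201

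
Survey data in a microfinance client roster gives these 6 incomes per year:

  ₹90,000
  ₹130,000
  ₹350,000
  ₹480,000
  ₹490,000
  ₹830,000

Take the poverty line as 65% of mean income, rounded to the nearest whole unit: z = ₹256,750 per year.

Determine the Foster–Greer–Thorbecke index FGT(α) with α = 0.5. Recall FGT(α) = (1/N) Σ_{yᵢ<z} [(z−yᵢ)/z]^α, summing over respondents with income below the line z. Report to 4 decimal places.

0.2514

Below z: ₹90,000, ₹130,000 (q = 2 of N = 6).
Shortfall ratios: (256750−90000)/256750 = 0.6495; (256750−130000)/256750 = 0.4937.
Raised to α = 0.5: 0.80589; 0.70262.
Sum = 1.508511; FGT(0.5) = 1.508511 / 6 = 0.2514.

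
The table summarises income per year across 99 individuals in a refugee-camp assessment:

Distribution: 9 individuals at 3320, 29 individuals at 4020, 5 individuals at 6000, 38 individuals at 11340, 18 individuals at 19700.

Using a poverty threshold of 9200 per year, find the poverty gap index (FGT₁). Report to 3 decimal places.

Below z: 9×3320, 29×4020, 5×6000 (q = 43 of N = 99).
Gap ratios (z−y)/z: (9200−3320)/9200 = 0.6391 (×9); (9200−4020)/9200 = 0.5630 (×29); (9200−6000)/9200 = 0.3478 (×5).
Σ = 23.819565. Dividing by the full population N = 99 gives P₁ = 0.241.

0.241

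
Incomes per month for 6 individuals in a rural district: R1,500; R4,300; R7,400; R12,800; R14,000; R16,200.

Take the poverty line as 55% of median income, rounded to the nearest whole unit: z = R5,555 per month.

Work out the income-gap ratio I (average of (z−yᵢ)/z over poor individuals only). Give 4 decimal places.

Below z: R1,500, R4,300 (q = 2 of N = 6).
Relative gaps: 0.7300, 0.2259; sum = 0.955896.
The income-gap ratio divides by q (the poor only): 0.955896 / 2 = 0.4779.

0.4779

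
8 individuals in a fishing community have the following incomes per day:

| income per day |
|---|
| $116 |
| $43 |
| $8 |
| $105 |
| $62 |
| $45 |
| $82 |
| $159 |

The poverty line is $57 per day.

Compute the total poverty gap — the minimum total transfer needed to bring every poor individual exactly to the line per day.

Below z: $8, $43, $45 (q = 3 of N = 8).
Individual gaps: 57−8 = 49; 57−43 = 14; 57−45 = 12.
Aggregate gap = $75.

$75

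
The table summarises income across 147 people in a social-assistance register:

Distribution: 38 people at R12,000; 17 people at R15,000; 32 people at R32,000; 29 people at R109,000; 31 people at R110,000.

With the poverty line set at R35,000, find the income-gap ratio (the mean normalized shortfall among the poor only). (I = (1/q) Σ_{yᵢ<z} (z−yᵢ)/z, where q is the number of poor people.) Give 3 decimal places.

0.430

Below the line: 38×R12,000, 17×R15,000, 32×R32,000 (q = 87 of N = 147).
Shortfall ratios (z−y)/z: 0.6571 (×38), 0.5714 (×17), 0.0857 (×32); sum = 37.428571.
I averages over the q = 87 poor units only: 37.428571 / 87 = 0.430.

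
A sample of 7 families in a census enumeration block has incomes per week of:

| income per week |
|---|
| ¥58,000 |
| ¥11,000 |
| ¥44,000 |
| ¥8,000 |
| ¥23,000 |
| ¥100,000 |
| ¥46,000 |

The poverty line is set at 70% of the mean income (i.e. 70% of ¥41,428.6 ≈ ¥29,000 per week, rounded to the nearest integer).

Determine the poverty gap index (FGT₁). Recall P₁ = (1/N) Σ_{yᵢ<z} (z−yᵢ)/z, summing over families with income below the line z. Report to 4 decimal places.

0.2217

Poor units: ¥8,000, ¥11,000, ¥23,000 (q = 3 of N = 7).
Normalized shortfalls: (29000−8000)/29000 = 0.7241; (29000−11000)/29000 = 0.6207; (29000−23000)/29000 = 0.2069.
Σ = 1.551724. Dividing by the full population N = 7 gives P₁ = 0.2217.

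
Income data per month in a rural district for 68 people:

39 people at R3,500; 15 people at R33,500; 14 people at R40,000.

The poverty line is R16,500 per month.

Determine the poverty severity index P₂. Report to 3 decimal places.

0.356

Below the line: 39×R3,500 (q = 39 of N = 68).
Shortfall ratios: (16500−3500)/16500 = 0.7879 (×39).
Squared: 0.6208 (×39).
Sum = 24.209366; P₂ = 24.209366 / 68 = 0.356.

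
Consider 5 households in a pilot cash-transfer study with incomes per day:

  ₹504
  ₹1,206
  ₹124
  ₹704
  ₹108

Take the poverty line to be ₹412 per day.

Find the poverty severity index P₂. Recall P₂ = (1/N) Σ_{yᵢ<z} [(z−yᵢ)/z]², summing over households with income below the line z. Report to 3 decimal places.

Poor units: ₹108, ₹124 (q = 2 of N = 5).
Normalized shortfalls: (412−108)/412 = 0.7379; (412−124)/412 = 0.6990.
Squared: 0.5444; 0.4886.
Sum = 1.033085; P₂ = 1.033085 / 5 = 0.207.

0.207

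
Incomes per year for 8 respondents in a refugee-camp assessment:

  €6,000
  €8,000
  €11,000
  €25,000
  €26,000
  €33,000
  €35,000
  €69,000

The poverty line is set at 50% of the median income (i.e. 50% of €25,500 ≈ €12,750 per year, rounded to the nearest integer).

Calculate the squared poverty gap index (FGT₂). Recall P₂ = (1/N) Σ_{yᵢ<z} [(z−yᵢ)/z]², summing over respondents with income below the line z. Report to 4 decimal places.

Below the line: €6,000, €8,000, €11,000 (q = 3 of N = 8).
Relative gaps: (12750−6000)/12750 = 0.5294; (12750−8000)/12750 = 0.3725; (12750−11000)/12750 = 0.1373.
Squared: 0.2803; 0.1388; 0.0188.
Sum = 0.437908; P₂ = 0.437908 / 8 = 0.0547.

0.0547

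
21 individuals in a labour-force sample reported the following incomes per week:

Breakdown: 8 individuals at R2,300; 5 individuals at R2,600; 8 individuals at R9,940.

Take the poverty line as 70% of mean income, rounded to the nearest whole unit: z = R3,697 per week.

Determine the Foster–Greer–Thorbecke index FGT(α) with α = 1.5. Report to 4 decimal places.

Poor units: 8×R2,300, 5×R2,600 (q = 13 of N = 21).
Normalized shortfalls: (3697−2300)/3697 = 0.3779 (×8); (3697−2600)/3697 = 0.2967 (×5).
Raised to α = 1.5: 0.23228 (×8); 0.16164 (×5).
Sum = 2.666453; FGT(1.5) = 2.666453 / 21 = 0.1270.

0.1270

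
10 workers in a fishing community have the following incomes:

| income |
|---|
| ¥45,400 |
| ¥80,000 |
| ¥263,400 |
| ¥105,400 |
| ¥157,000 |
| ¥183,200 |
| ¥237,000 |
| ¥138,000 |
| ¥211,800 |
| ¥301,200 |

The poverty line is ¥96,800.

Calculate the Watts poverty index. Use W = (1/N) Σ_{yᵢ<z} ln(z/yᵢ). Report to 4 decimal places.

Below z: ¥45,400, ¥80,000 (q = 2 of N = 10).
Log shortfalls: ln(96800/45400) = 0.7571; ln(96800/80000) = 0.1906.
W = 0.947755 / 10 = 0.0948.

0.0948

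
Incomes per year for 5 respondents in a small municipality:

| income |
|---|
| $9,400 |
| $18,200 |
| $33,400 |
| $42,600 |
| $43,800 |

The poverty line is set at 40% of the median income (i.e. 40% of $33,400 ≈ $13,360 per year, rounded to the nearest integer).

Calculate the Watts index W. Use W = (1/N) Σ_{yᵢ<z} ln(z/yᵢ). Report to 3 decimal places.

Below the line: $9,400 (q = 1 of N = 5).
ln(z/y) terms: ln(13360/9400) = 0.3516.
W = 0.351555 / 5 = 0.070.

0.070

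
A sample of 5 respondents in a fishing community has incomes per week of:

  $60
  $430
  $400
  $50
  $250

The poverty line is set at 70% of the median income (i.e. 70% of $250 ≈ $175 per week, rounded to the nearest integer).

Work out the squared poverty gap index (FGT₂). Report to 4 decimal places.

Below z: $50, $60 (q = 2 of N = 5).
Gap ratios (z−y)/z: (175−50)/175 = 0.7143; (175−60)/175 = 0.6571.
Squared: 0.5102; 0.4318.
Sum = 0.942041; P₂ = 0.942041 / 5 = 0.1884.

0.1884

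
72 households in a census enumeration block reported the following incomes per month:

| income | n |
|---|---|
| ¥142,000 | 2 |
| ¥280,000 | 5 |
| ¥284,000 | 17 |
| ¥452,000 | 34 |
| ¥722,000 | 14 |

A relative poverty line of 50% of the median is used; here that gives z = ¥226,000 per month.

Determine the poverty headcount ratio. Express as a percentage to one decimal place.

2.8%

2 of the 72 households have income below ¥226,000.
H = 2/72 = 2.8%.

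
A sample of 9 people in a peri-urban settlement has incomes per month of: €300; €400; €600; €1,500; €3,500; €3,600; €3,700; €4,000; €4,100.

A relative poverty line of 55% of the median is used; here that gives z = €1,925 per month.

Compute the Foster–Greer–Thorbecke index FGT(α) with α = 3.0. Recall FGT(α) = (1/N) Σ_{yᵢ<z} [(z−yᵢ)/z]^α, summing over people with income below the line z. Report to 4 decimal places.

0.1595

Incomes under z: €300, €400, €600, €1,500 (q = 4 of N = 9).
Gap ratios (z−y)/z: (1925−300)/1925 = 0.8442; (1925−400)/1925 = 0.7922; (1925−600)/1925 = 0.6883; (1925−1500)/1925 = 0.2208.
Raised to α = 3.0: 0.60154; 0.49718; 0.32610; 0.01076.
Sum = 1.435594; FGT(3.0) = 1.435594 / 9 = 0.1595.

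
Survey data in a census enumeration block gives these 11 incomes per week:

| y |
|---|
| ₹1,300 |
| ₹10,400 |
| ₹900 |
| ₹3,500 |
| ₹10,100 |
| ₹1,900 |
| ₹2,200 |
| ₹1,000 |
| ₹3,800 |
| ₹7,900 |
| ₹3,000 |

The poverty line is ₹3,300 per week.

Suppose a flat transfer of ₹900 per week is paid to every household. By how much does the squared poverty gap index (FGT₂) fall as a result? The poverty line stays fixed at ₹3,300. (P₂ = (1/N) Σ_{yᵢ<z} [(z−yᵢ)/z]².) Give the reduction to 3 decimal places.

Before: below the line — ₹900, ₹1,000, ₹1,300, ₹1,900, ₹2,200, ₹3,000; squared poverty gap index (FGT₂) = 0.15285.
After the ₹900 transfer: below the line — ₹1,800, ₹1,900, ₹2,200, ₹2,800, ₹3,100; squared poverty gap index (FGT₂) = 0.04767.
Reduction = 0.15285 − 0.04767 = 0.105.

0.105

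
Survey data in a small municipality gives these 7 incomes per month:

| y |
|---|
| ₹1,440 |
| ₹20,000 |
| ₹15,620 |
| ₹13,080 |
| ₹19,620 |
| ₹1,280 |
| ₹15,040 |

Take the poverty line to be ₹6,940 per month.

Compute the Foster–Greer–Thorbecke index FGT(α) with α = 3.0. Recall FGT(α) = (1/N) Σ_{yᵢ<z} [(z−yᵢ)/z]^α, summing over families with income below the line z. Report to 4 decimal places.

0.1486

Below the line: ₹1,280, ₹1,440 (q = 2 of N = 7).
Shortfall ratios: (6940−1280)/6940 = 0.8156; (6940−1440)/6940 = 0.7925.
Raised to α = 3.0: 0.54246; 0.49775.
Sum = 1.040212; FGT(3.0) = 1.040212 / 7 = 0.1486.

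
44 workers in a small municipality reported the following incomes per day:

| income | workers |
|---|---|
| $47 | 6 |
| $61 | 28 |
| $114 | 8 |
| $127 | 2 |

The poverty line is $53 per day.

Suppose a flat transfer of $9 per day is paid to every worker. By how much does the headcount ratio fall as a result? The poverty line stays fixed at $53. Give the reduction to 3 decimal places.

Before: below the line — 6×$47; headcount ratio = 0.13636.
After the $9 transfer: below the line — none; headcount ratio = 0.00000.
Reduction = 0.13636 − 0.00000 = 0.136.

0.136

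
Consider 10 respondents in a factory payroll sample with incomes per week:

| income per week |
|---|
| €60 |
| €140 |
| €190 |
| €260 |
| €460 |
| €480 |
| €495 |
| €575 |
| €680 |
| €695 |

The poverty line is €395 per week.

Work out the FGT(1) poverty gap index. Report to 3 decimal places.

Incomes under z: €60, €140, €190, €260 (q = 4 of N = 10).
Normalized shortfalls: (395−60)/395 = 0.8481; (395−140)/395 = 0.6456; (395−190)/395 = 0.5190; (395−260)/395 = 0.3418.
Σ = 2.354430. Dividing by the full population N = 10 gives P₁ = 0.235.

0.235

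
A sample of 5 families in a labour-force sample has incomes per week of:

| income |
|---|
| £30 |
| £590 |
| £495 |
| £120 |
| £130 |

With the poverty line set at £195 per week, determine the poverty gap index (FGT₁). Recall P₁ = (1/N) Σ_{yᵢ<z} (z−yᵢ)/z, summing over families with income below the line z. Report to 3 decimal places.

0.313

Below z: £30, £120, £130 (q = 3 of N = 5).
Gap ratios (z−y)/z: (195−30)/195 = 0.8462; (195−120)/195 = 0.3846; (195−130)/195 = 0.3333.
Σ = 1.564103. Dividing by the full population N = 5 gives P₁ = 0.313.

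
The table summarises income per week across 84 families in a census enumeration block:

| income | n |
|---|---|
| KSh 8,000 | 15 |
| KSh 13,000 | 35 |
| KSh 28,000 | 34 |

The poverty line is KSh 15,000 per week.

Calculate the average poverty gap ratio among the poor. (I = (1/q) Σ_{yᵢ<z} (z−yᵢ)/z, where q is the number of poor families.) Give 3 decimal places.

0.233

Poor units: 15×KSh 8,000, 35×KSh 13,000 (q = 50 of N = 84).
Shortfall ratios (z−y)/z: 0.4667 (×15), 0.1333 (×35); sum = 11.666667.
I averages over the q = 50 poor units only: 11.666667 / 50 = 0.233.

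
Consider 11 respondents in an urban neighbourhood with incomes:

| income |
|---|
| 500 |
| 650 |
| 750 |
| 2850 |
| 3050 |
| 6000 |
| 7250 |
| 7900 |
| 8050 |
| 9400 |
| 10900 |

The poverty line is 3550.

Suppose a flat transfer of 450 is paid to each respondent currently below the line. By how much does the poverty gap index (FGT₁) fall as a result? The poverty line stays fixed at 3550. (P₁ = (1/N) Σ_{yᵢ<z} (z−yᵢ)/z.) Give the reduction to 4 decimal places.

0.0576

Before: below the line — 500, 650, 750, 2850, 3050; poverty gap index (FGT₁) = 0.254802.
After the 450 transfer: below the line — 950, 1100, 1200, 3300, 3500; poverty gap index (FGT₁) = 0.197183.
Reduction = 0.254802 − 0.197183 = 0.0576.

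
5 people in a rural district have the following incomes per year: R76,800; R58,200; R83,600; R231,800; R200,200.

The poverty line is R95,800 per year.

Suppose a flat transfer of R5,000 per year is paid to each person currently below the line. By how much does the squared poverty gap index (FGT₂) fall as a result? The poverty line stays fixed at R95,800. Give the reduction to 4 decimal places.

0.0134

Before: below the line — R58,200, R76,800, R83,600; squared poverty gap index (FGT₂) = 0.041919.
After the R5,000 transfer: below the line — R63,200, R81,800, R88,600; squared poverty gap index (FGT₂) = 0.028561.
Reduction = 0.041919 − 0.028561 = 0.0134.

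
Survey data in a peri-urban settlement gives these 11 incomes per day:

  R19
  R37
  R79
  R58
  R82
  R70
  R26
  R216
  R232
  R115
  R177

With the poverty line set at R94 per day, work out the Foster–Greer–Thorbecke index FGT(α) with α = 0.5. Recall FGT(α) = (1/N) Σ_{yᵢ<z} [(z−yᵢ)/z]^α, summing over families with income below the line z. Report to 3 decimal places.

Poor units: R19, R26, R37, R58, R70, R79, R82 (q = 7 of N = 11).
Normalized shortfalls: (94−19)/94 = 0.7979; (94−26)/94 = 0.7234; (94−37)/94 = 0.6064; (94−58)/94 = 0.3830; (94−70)/94 = 0.2553; (94−79)/94 = 0.1596; (94−82)/94 = 0.1277.
Raised to α = 0.5: 0.89324; 0.85053; 0.77871; 0.61885; 0.50529; 0.39947; 0.35729.
Sum = 4.403381; FGT(0.5) = 4.403381 / 11 = 0.400.

0.400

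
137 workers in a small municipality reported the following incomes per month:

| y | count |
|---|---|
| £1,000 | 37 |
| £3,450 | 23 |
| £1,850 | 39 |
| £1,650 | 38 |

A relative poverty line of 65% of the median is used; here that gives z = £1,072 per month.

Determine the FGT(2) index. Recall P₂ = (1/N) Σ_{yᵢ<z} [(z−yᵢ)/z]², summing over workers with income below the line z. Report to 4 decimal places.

0.0012

Poor units: 37×£1,000 (q = 37 of N = 137).
Relative gaps: (1072−1000)/1072 = 0.0672 (×37).
Squared: 0.0045 (×37).
Sum = 0.166908; P₂ = 0.166908 / 137 = 0.0012.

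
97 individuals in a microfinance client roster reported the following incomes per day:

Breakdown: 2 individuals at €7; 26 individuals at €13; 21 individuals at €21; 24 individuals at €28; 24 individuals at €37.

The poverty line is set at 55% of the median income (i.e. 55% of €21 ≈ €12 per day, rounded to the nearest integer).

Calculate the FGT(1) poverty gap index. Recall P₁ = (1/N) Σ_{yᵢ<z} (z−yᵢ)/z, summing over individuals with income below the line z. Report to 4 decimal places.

0.0086

Below the line: 2×€7 (q = 2 of N = 97).
Shortfall ratios: (12−7)/12 = 0.4167 (×2).
Σ = 0.833333. Dividing by the full population N = 97 gives P₁ = 0.0086.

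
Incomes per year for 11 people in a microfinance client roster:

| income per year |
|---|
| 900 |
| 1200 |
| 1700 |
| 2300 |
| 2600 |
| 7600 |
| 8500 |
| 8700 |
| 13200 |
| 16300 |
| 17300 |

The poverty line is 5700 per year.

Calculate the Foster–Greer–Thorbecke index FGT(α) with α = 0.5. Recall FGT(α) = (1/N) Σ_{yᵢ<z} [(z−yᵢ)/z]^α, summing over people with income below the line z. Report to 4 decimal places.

0.3776

Below the line: 900, 1200, 1700, 2300, 2600 (q = 5 of N = 11).
Normalized shortfalls: (5700−900)/5700 = 0.8421; (5700−1200)/5700 = 0.7895; (5700−1700)/5700 = 0.7018; (5700−2300)/5700 = 0.5965; (5700−2600)/5700 = 0.5439.
Raised to α = 0.5: 0.91766; 0.88852; 0.83771; 0.77233; 0.73747.
Sum = 4.153691; FGT(0.5) = 4.153691 / 11 = 0.3776.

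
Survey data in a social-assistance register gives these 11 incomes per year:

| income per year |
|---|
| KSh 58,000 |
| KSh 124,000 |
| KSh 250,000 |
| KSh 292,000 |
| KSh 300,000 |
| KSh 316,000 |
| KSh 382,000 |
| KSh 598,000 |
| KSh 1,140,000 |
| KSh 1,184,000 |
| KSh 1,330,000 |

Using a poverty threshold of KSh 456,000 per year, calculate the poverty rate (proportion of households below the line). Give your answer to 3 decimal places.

0.636

7 of the 11 households have income below KSh 456,000.
H = 7/11 = 0.636.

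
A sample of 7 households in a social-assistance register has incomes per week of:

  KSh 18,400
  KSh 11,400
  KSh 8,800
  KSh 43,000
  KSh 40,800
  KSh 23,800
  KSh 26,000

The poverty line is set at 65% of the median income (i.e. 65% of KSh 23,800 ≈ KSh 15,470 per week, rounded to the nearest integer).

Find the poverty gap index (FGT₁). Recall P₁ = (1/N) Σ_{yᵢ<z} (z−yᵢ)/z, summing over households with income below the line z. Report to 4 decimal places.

Below the line: KSh 8,800, KSh 11,400 (q = 2 of N = 7).
Gap ratios (z−y)/z: (15470−8800)/15470 = 0.4312; (15470−11400)/15470 = 0.2631.
Sum of shortfalls = 0.694247; P₁ averages over all N: 0.694247 / 7 = 0.0992.

0.0992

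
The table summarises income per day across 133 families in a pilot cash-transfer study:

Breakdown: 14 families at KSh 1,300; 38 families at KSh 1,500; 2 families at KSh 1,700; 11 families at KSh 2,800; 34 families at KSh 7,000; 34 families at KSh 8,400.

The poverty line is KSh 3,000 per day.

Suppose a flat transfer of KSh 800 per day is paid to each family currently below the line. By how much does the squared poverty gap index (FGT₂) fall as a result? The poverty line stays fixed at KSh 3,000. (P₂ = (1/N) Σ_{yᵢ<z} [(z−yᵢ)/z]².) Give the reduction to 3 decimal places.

0.083

Before: below the line — 14×KSh 1,300, 38×KSh 1,500, 2×KSh 1,700, 11×KSh 2,800; squared poverty gap index (FGT₂) = 0.10842.
After the KSh 800 transfer: below the line — 14×KSh 2,100, 38×KSh 2,300, 2×KSh 2,500; squared poverty gap index (FGT₂) = 0.02545.
Reduction = 0.10842 − 0.02545 = 0.083.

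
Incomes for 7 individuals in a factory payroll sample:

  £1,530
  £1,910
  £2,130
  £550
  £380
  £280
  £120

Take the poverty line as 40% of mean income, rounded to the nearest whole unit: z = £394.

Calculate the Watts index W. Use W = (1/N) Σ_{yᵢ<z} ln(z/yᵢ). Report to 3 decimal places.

Below z: £120, £280, £380 (q = 3 of N = 7).
ln(z/y) terms: ln(394/120) = 1.1889; ln(394/280) = 0.3416; ln(394/380) = 0.0362.
W = 1.566600 / 7 = 0.224.

0.224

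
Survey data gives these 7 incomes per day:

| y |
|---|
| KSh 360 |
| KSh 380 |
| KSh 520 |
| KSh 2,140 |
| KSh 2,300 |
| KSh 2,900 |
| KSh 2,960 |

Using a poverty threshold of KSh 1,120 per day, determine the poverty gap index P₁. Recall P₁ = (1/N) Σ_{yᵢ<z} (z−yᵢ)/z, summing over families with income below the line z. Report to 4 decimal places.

0.2679

Below the line: KSh 360, KSh 380, KSh 520 (q = 3 of N = 7).
Normalized shortfalls: (1120−360)/1120 = 0.6786; (1120−380)/1120 = 0.6607; (1120−520)/1120 = 0.5357.
Sum of shortfalls = 1.875000; P₁ averages over all N: 1.875000 / 7 = 0.2679.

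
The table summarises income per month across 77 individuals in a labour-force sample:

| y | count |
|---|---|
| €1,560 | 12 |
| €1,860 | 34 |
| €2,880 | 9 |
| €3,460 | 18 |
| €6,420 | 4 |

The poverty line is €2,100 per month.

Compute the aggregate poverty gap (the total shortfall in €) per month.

Below the line: 12×€1,560, 34×€1,860 (q = 46 of N = 77).
Individual gaps: 12×(2100−1560) = 6480; 34×(2100−1860) = 8160.
Aggregate gap = €14,640.

€14,640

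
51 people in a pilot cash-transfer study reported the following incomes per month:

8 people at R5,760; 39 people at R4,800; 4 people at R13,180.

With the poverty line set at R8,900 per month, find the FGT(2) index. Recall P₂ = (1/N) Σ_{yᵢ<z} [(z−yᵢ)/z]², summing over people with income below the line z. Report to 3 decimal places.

Below z: 39×R4,800, 8×R5,760 (q = 47 of N = 51).
Relative gaps: (8900−4800)/8900 = 0.4607 (×39); (8900−5760)/8900 = 0.3528 (×8).
Squared: 0.2122 (×39); 0.1245 (×8).
Sum = 9.272400; P₂ = 9.272400 / 51 = 0.182.

0.182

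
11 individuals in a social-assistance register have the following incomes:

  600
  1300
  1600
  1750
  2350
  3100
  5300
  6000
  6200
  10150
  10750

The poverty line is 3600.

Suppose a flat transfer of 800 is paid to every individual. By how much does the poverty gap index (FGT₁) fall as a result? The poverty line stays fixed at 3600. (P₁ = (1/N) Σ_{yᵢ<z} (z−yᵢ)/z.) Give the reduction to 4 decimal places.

0.1136

Before: below the line — 600, 1300, 1600, 1750, 2350, 3100; poverty gap index (FGT₁) = 0.275253.
After the 800 transfer: below the line — 1400, 2100, 2400, 2550, 3150; poverty gap index (FGT₁) = 0.161616.
Reduction = 0.275253 − 0.161616 = 0.1136.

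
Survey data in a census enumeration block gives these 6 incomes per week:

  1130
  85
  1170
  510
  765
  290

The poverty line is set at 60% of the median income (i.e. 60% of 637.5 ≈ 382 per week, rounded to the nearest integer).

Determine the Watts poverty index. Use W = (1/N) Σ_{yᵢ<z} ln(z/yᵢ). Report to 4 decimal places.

0.2964

Incomes under z: 85, 290 (q = 2 of N = 6).
ln(z/y) terms: ln(382/85) = 1.5028; ln(382/290) = 0.2755.
W = 1.778309 / 6 = 0.2964.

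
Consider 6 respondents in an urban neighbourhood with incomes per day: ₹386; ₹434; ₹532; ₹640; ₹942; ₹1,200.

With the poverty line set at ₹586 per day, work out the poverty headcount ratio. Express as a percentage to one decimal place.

50.0%

3 of the 6 respondents have income below ₹586.
H = 3/6 = 50.0%.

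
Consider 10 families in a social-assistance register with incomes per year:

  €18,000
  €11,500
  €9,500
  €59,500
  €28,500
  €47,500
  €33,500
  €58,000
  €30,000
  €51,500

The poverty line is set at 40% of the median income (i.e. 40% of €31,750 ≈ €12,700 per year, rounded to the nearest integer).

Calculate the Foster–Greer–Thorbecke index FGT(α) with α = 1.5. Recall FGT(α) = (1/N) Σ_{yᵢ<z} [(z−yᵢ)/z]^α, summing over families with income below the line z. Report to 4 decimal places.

0.0156

Incomes under z: €9,500, €11,500 (q = 2 of N = 10).
Gap ratios (z−y)/z: (12700−9500)/12700 = 0.2520; (12700−11500)/12700 = 0.0945.
Raised to α = 1.5: 0.12648; 0.02904.
Sum = 0.155524; FGT(1.5) = 0.155524 / 10 = 0.0156.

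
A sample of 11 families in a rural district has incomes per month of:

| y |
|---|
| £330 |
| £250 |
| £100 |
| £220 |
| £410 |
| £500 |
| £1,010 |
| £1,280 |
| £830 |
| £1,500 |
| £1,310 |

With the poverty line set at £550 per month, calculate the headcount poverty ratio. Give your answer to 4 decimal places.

6 of the 11 families have income below £550.
H = 6/11 = 0.5455.

0.5455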